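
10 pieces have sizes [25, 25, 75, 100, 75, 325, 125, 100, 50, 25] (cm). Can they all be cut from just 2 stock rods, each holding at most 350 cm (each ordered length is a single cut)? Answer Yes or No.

Total = 925 cm; ⌈925/350⌉ = 3.
At least 3 stock rods are required, but only 2 are allowed.

No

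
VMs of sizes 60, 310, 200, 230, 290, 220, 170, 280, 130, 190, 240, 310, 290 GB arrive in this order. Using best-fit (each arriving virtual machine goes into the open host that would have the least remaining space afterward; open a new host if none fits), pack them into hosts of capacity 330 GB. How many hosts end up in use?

  60 → host 1 (new)  [load 60/330]
  310 → host 2 (new)  [load 310/330]
  200 → host 1  [load 260/330]
  230 → host 3 (new)  [load 230/330]
  290 → host 4 (new)  [load 290/330]
  220 → host 5 (new)  [load 220/330]
  170 → host 6 (new)  [load 170/330]
  280 → host 7 (new)  [load 280/330]
  130 → host 6  [load 300/330]
  190 → host 8 (new)  [load 190/330]
  240 → host 9 (new)  [load 240/330]
  310 → host 10 (new)  [load 310/330]
  290 → host 11 (new)  [load 290/330]
11 hosts opened.

11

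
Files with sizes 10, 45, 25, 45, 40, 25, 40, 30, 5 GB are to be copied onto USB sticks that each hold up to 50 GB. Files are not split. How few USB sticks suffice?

6

Total = 45 + 45 + 40 + 40 + 30 + 25 + 25 + 10 + 5 = 265 GB.
Lower bound: ⌈265/50⌉ = 6 USB sticks.
A packing using 6 USB sticks:
  USB stick 1: 45 + 5 = 50
  USB stick 2: 45 = 45
  USB stick 3: 40 + 10 = 50
  USB stick 4: 40 = 40
  USB stick 5: 30 = 30
  USB stick 6: 25 + 25 = 50
This matches the lower bound, so 6 is optimal.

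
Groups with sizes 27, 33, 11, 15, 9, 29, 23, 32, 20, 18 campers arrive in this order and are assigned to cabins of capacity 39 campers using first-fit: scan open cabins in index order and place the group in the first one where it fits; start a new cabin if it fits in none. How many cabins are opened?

  27 → cabin 1 (new)  [load 27/39]
  33 → cabin 2 (new)  [load 33/39]
  11 → cabin 1  [load 38/39]
  15 → cabin 3 (new)  [load 15/39]
  9 → cabin 3  [load 24/39]
  29 → cabin 4 (new)  [load 29/39]
  23 → cabin 5 (new)  [load 23/39]
  32 → cabin 6 (new)  [load 32/39]
  20 → cabin 7 (new)  [load 20/39]
  18 → cabin 7  [load 38/39]
7 cabins opened.

7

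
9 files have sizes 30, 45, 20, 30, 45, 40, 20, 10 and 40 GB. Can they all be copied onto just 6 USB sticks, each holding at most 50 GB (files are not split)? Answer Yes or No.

A valid assignment using 6 USB sticks:
  USB stick 1: 45 = 45
  USB stick 2: 45 = 45
  USB stick 3: 40 + 10 = 50
  USB stick 4: 40 = 40
  USB stick 5: 30 + 20 = 50
  USB stick 6: 30 + 20 = 50
Every load is within 50 GB, so 6 USB sticks suffice.

Yes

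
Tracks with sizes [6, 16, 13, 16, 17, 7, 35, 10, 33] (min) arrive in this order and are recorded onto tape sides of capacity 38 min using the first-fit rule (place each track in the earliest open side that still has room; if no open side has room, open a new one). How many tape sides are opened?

5

  6 → side 1 (new)  [load 6/38]
  16 → side 1  [load 22/38]
  13 → side 1  [load 35/38]
  16 → side 2 (new)  [load 16/38]
  17 → side 2  [load 33/38]
  7 → side 3 (new)  [load 7/38]
  35 → side 4 (new)  [load 35/38]
  10 → side 3  [load 17/38]
  33 → side 5 (new)  [load 33/38]
5 tape sides opened.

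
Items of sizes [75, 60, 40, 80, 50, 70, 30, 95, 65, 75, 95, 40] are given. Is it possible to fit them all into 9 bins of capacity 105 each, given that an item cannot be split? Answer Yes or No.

A valid assignment using 9 bins:
  bin 1: 95 = 95
  bin 2: 95 = 95
  bin 3: 80 = 80
  bin 4: 75 + 30 = 105
  bin 5: 75 = 75
  bin 6: 70 = 70
  bin 7: 65 + 40 = 105
  bin 8: 60 + 40 = 100
  bin 9: 50 = 50
Every load is within 105, so 9 bins suffice.

Yes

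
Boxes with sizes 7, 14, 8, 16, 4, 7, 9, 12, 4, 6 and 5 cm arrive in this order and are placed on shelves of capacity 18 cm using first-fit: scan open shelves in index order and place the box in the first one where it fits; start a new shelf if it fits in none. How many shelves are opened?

  7 → shelf 1 (new)  [load 7/18]
  14 → shelf 2 (new)  [load 14/18]
  8 → shelf 1  [load 15/18]
  16 → shelf 3 (new)  [load 16/18]
  4 → shelf 2  [load 18/18]
  7 → shelf 4 (new)  [load 7/18]
  9 → shelf 4  [load 16/18]
  12 → shelf 5 (new)  [load 12/18]
  4 → shelf 5  [load 16/18]
  6 → shelf 6 (new)  [load 6/18]
  5 → shelf 6  [load 11/18]
6 shelves opened.

6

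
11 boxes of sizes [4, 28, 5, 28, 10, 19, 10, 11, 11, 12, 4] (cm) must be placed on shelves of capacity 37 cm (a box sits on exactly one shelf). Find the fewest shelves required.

5

Total = 28 + 28 + 19 + 12 + 11 + 11 + 10 + 10 + 5 + 4 + 4 = 142 cm.
Lower bound: ⌈142/37⌉ = 4 shelves.
A packing using 5 shelves:
  shelf 1: 28 + 5 + 4 = 37
  shelf 2: 28 + 4 = 32
  shelf 3: 19 + 12 = 31
  shelf 4: 11 + 11 + 10 = 32
  shelf 5: 10 = 10
No arrangement into 4 shelves stays within capacity, so 5 is optimal.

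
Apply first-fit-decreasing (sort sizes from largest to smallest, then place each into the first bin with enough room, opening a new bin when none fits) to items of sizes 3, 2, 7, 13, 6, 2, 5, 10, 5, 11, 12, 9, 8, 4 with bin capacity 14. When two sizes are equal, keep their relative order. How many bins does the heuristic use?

7

Sorted descending: 13, 12, 11, 10, 9, 8, 7, 6, 5, 5, 4, 3, 2, 2.
  13 → bin 1 (new)  [load 13/14]
  12 → bin 2 (new)  [load 12/14]
  11 → bin 3 (new)  [load 11/14]
  10 → bin 4 (new)  [load 10/14]
  9 → bin 5 (new)  [load 9/14]
  8 → bin 6 (new)  [load 8/14]
  7 → bin 7 (new)  [load 7/14]
  6 → bin 6  [load 14/14]
  5 → bin 5  [load 14/14]
  5 → bin 7  [load 12/14]
  4 → bin 4  [load 14/14]
  3 → bin 3  [load 14/14]
  2 → bin 2  [load 14/14]
  2 → bin 7  [load 14/14]
7 bins opened.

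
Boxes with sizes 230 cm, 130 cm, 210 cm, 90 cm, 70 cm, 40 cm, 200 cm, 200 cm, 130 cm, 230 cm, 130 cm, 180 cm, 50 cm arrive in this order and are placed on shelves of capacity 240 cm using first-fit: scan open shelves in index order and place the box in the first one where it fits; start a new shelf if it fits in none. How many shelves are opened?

9

  230 → shelf 1 (new)  [load 230/240]
  130 → shelf 2 (new)  [load 130/240]
  210 → shelf 3 (new)  [load 210/240]
  90 → shelf 2  [load 220/240]
  70 → shelf 4 (new)  [load 70/240]
  40 → shelf 4  [load 110/240]
  200 → shelf 5 (new)  [load 200/240]
  200 → shelf 6 (new)  [load 200/240]
  130 → shelf 4  [load 240/240]
  230 → shelf 7 (new)  [load 230/240]
  130 → shelf 8 (new)  [load 130/240]
  180 → shelf 9 (new)  [load 180/240]
  50 → shelf 8  [load 180/240]
9 shelves opened.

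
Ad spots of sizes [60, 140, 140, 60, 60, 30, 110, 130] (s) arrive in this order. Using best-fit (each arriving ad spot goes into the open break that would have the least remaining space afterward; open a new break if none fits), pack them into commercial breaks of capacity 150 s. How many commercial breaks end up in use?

6

  60 → break 1 (new)  [load 60/150]
  140 → break 2 (new)  [load 140/150]
  140 → break 3 (new)  [load 140/150]
  60 → break 1  [load 120/150]
  60 → break 4 (new)  [load 60/150]
  30 → break 1  [load 150/150]
  110 → break 5 (new)  [load 110/150]
  130 → break 6 (new)  [load 130/150]
6 commercial breaks opened.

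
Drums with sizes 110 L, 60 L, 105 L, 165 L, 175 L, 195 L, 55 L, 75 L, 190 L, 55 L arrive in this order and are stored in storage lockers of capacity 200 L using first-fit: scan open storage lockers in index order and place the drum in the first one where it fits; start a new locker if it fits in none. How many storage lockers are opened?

7

  110 → locker 1 (new)  [load 110/200]
  60 → locker 1  [load 170/200]
  105 → locker 2 (new)  [load 105/200]
  165 → locker 3 (new)  [load 165/200]
  175 → locker 4 (new)  [load 175/200]
  195 → locker 5 (new)  [load 195/200]
  55 → locker 2  [load 160/200]
  75 → locker 6 (new)  [load 75/200]
  190 → locker 7 (new)  [load 190/200]
  55 → locker 6  [load 130/200]
7 storage lockers opened.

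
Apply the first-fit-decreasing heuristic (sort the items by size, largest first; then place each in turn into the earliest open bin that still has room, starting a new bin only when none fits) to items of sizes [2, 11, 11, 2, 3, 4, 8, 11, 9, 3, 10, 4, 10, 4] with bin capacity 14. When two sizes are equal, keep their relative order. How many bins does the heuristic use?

Sorted descending: 11, 11, 11, 10, 10, 9, 8, 4, 4, 4, 3, 3, 2, 2.
  11 → bin 1 (new)  [load 11/14]
  11 → bin 2 (new)  [load 11/14]
  11 → bin 3 (new)  [load 11/14]
  10 → bin 4 (new)  [load 10/14]
  10 → bin 5 (new)  [load 10/14]
  9 → bin 6 (new)  [load 9/14]
  8 → bin 7 (new)  [load 8/14]
  4 → bin 4  [load 14/14]
  4 → bin 5  [load 14/14]
  4 → bin 6  [load 13/14]
  3 → bin 1  [load 14/14]
  3 → bin 2  [load 14/14]
  2 → bin 3  [load 13/14]
  2 → bin 7  [load 10/14]
7 bins opened.

7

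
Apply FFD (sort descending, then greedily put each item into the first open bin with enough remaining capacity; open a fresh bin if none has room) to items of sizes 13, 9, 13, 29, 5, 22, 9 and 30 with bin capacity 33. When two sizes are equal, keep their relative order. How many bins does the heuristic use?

5

Sorted descending: 30, 29, 22, 13, 13, 9, 9, 5.
  30 → bin 1 (new)  [load 30/33]
  29 → bin 2 (new)  [load 29/33]
  22 → bin 3 (new)  [load 22/33]
  13 → bin 4 (new)  [load 13/33]
  13 → bin 4  [load 26/33]
  9 → bin 3  [load 31/33]
  9 → bin 5 (new)  [load 9/33]
  5 → bin 4  [load 31/33]
5 bins opened.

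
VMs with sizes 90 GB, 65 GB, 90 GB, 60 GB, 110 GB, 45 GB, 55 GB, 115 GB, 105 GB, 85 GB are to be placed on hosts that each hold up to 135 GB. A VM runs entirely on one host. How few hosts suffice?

Total = 115 + 110 + 105 + 90 + 90 + 85 + 65 + 60 + 55 + 45 = 820 GB.
Lower bound: ⌈820/135⌉ = 7 hosts.
A packing using 8 hosts:
  host 1: 115 = 115
  host 2: 110 = 110
  host 3: 105 = 105
  host 4: 90 + 45 = 135
  host 5: 90 = 90
  host 6: 85 = 85
  host 7: 65 + 60 = 125
  host 8: 55 = 55
No arrangement into 7 hosts stays within capacity, so 8 is optimal.

8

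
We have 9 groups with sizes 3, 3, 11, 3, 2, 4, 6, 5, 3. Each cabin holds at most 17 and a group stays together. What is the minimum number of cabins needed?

Total = 11 + 6 + 5 + 4 + 3 + 3 + 3 + 3 + 2 = 40.
Lower bound: ⌈40/17⌉ = 3 cabins.
A packing using 3 cabins:
  cabin 1: 11 + 6 = 17
  cabin 2: 5 + 4 + 3 + 3 + 2 = 17
  cabin 3: 3 + 3 = 6
This matches the lower bound, so 3 is optimal.

3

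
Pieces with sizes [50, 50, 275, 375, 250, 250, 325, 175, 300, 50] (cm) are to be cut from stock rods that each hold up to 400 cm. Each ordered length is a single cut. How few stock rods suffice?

7

Total = 375 + 325 + 300 + 275 + 250 + 250 + 175 + 50 + 50 + 50 = 2100 cm.
Lower bound: ⌈2100/400⌉ = 6 stock rods.
A packing using 7 stock rods:
  stock rod 1: 375 = 375
  stock rod 2: 325 + 50 = 375
  stock rod 3: 300 + 50 + 50 = 400
  stock rod 4: 275 = 275
  stock rod 5: 250 = 250
  stock rod 6: 250 = 250
  stock rod 7: 175 = 175
No arrangement into 6 stock rods stays within capacity, so 7 is optimal.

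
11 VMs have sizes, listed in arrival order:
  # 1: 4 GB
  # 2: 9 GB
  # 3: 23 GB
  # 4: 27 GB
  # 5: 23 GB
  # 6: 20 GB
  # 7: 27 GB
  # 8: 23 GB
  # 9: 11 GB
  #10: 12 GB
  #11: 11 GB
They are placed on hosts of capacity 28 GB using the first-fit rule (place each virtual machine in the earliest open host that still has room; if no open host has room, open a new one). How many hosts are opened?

  4 → host 1 (new)  [load 4/28]
  9 → host 1  [load 13/28]
  23 → host 2 (new)  [load 23/28]
  27 → host 3 (new)  [load 27/28]
  23 → host 4 (new)  [load 23/28]
  20 → host 5 (new)  [load 20/28]
  27 → host 6 (new)  [load 27/28]
  23 → host 7 (new)  [load 23/28]
  11 → host 1  [load 24/28]
  12 → host 8 (new)  [load 12/28]
  11 → host 8  [load 23/28]
8 hosts opened.

8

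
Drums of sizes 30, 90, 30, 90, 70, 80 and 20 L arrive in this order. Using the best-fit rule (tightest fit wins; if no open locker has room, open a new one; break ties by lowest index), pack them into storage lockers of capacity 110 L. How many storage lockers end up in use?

5

  30 → locker 1 (new)  [load 30/110]
  90 → locker 2 (new)  [load 90/110]
  30 → locker 1  [load 60/110]
  90 → locker 3 (new)  [load 90/110]
  70 → locker 4 (new)  [load 70/110]
  80 → locker 5 (new)  [load 80/110]
  20 → locker 2  [load 110/110]
5 storage lockers opened.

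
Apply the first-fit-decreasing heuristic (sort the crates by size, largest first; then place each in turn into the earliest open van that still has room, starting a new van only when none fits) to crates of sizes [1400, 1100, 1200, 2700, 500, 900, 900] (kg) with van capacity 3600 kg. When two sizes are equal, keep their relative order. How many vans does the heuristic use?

3

Sorted descending: 2700, 1400, 1200, 1100, 900, 900, 500.
  2700 → van 1 (new)  [load 2700/3600]
  1400 → van 2 (new)  [load 1400/3600]
  1200 → van 2  [load 2600/3600]
  1100 → van 3 (new)  [load 1100/3600]
  900 → van 1  [load 3600/3600]
  900 → van 2  [load 3500/3600]
  500 → van 3  [load 1600/3600]
3 vans opened.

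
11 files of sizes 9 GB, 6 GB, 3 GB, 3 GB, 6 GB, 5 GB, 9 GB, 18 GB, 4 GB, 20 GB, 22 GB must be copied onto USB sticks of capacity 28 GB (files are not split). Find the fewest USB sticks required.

4

Total = 22 + 20 + 18 + 9 + 9 + 6 + 6 + 5 + 4 + 3 + 3 = 105 GB.
Lower bound: ⌈105/28⌉ = 4 USB sticks.
A packing using 4 USB sticks:
  USB stick 1: 22 + 6 = 28
  USB stick 2: 20 + 6 = 26
  USB stick 3: 18 + 9 = 27
  USB stick 4: 9 + 5 + 4 + 3 + 3 = 24
This matches the lower bound, so 4 is optimal.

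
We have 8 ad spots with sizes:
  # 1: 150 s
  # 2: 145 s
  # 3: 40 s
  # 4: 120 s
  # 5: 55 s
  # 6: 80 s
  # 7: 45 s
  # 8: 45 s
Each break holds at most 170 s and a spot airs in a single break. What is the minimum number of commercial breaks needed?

Total = 150 + 145 + 120 + 80 + 55 + 45 + 45 + 40 = 680 s.
Lower bound: ⌈680/170⌉ = 4 commercial breaks.
A packing using 5 commercial breaks:
  break 1: 150 = 150
  break 2: 145 = 145
  break 3: 120 + 45 = 165
  break 4: 80 + 55 = 135
  break 5: 45 + 40 = 85
No arrangement into 4 commercial breaks stays within capacity, so 5 is optimal.

5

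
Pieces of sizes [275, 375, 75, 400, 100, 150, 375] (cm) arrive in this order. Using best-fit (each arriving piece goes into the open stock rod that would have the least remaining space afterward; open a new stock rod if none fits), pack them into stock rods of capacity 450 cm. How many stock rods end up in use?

  275 → stock rod 1 (new)  [load 275/450]
  375 → stock rod 2 (new)  [load 375/450]
  75 → stock rod 2  [load 450/450]
  400 → stock rod 3 (new)  [load 400/450]
  100 → stock rod 1  [load 375/450]
  150 → stock rod 4 (new)  [load 150/450]
  375 → stock rod 5 (new)  [load 375/450]
5 stock rods opened.

5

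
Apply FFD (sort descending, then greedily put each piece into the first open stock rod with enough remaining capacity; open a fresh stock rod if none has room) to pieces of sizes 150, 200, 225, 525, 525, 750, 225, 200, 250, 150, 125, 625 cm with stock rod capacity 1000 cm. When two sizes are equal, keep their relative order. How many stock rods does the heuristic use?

4

Sorted descending: 750, 625, 525, 525, 250, 225, 225, 200, 200, 150, 150, 125.
  750 → stock rod 1 (new)  [load 750/1000]
  625 → stock rod 2 (new)  [load 625/1000]
  525 → stock rod 3 (new)  [load 525/1000]
  525 → stock rod 4 (new)  [load 525/1000]
  250 → stock rod 1  [load 1000/1000]
  225 → stock rod 2  [load 850/1000]
  225 → stock rod 3  [load 750/1000]
  200 → stock rod 3  [load 950/1000]
  200 → stock rod 4  [load 725/1000]
  150 → stock rod 2  [load 1000/1000]
  150 → stock rod 4  [load 875/1000]
  125 → stock rod 4  [load 1000/1000]
4 stock rods opened.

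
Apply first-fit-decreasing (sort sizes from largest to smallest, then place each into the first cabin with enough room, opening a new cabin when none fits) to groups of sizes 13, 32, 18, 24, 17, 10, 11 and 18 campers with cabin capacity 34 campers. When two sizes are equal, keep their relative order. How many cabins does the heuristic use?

Sorted descending: 32, 24, 18, 18, 17, 13, 11, 10.
  32 → cabin 1 (new)  [load 32/34]
  24 → cabin 2 (new)  [load 24/34]
  18 → cabin 3 (new)  [load 18/34]
  18 → cabin 4 (new)  [load 18/34]
  17 → cabin 5 (new)  [load 17/34]
  13 → cabin 3  [load 31/34]
  11 → cabin 4  [load 29/34]
  10 → cabin 2  [load 34/34]
5 cabins opened.

5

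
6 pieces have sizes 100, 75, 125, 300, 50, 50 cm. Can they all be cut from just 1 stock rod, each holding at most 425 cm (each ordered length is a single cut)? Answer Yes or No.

Total = 700 cm; ⌈700/425⌉ = 2.
At least 2 stock rods are required, but only 1 is allowed.

No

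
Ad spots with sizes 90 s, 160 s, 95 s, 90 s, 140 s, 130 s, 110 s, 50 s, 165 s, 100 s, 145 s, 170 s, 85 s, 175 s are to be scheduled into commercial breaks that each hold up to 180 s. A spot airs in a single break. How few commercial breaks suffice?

11

Total = 175 + 170 + 165 + 160 + 145 + 140 + 130 + 110 + 100 + 95 + 90 + 90 + 85 + 50 = 1705 s.
Lower bound: ⌈1705/180⌉ = 10 commercial breaks.
A packing using 11 commercial breaks:
  break 1: 175 = 175
  break 2: 170 = 170
  break 3: 165 = 165
  break 4: 160 = 160
  break 5: 145 = 145
  break 6: 140 = 140
  break 7: 130 + 50 = 180
  break 8: 110 = 110
  break 9: 100 = 100
  break 10: 95 + 85 = 180
  break 11: 90 + 90 = 180
No arrangement into 10 commercial breaks stays within capacity, so 11 is optimal.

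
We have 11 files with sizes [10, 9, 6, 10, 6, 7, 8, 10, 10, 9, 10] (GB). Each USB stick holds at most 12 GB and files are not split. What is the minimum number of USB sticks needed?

Total = 10 + 10 + 10 + 10 + 10 + 9 + 9 + 8 + 7 + 6 + 6 = 95 GB.
Lower bound: ⌈95/12⌉ = 8 USB sticks.
Also, 9 files each exceed 6 GB, and no two of those can share a USB stick, so at least 9 USB sticks are needed.
A packing using 10 USB sticks:
  USB stick 1: 10 = 10
  USB stick 2: 10 = 10
  USB stick 3: 10 = 10
  USB stick 4: 10 = 10
  USB stick 5: 10 = 10
  USB stick 6: 9 = 9
  USB stick 7: 9 = 9
  USB stick 8: 8 = 8
  USB stick 9: 7 = 7
  USB stick 10: 6 + 6 = 12
No arrangement into 9 USB sticks stays within capacity, so 10 is optimal.

10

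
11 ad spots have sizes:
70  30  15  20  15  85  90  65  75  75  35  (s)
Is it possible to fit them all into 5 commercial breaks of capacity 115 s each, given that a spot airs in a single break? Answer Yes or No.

Total = 575 s; ⌈575/115⌉ = 5.
6 ad spots each exceed half the capacity and cannot share a break, forcing at least 6 commercial breaks.
At least 6 commercial breaks are required, but only 5 are allowed.

No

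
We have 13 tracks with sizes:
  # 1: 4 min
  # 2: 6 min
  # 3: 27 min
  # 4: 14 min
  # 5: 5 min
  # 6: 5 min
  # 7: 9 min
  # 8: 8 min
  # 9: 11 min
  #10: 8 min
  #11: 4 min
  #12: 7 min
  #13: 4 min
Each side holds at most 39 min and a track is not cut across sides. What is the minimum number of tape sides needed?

3

Total = 27 + 14 + 11 + 9 + 8 + 8 + 7 + 6 + 5 + 5 + 4 + 4 + 4 = 112 min.
Lower bound: ⌈112/39⌉ = 3 tape sides.
A packing using 3 tape sides:
  side 1: 27 + 11 = 38
  side 2: 14 + 9 + 8 + 8 = 39
  side 3: 7 + 6 + 5 + 5 + 4 + 4 + 4 = 35
This matches the lower bound, so 3 is optimal.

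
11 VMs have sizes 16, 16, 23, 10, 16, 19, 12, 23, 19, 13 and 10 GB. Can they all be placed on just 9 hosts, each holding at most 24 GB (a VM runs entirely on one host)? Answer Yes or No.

Yes

A valid assignment using 9 hosts:
  host 1: 23 = 23
  host 2: 23 = 23
  host 3: 19 = 19
  host 4: 19 = 19
  host 5: 16 = 16
  host 6: 16 = 16
  host 7: 16 = 16
  host 8: 13 + 10 = 23
  host 9: 12 + 10 = 22
Every load is within 24 GB, so 9 hosts suffice.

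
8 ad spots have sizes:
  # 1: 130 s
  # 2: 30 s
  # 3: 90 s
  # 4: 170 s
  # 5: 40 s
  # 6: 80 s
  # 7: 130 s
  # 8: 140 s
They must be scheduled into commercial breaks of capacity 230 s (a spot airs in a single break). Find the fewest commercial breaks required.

Total = 170 + 140 + 130 + 130 + 90 + 80 + 40 + 30 = 810 s.
Lower bound: ⌈810/230⌉ = 4 commercial breaks.
A packing using 4 commercial breaks:
  break 1: 170 + 40 = 210
  break 2: 140 + 90 = 230
  break 3: 130 + 80 = 210
  break 4: 130 + 30 = 160
This matches the lower bound, so 4 is optimal.

4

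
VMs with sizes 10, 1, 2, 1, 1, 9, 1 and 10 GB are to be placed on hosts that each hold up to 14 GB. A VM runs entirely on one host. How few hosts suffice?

Total = 10 + 10 + 9 + 2 + 1 + 1 + 1 + 1 = 35 GB.
Lower bound: ⌈35/14⌉ = 3 hosts.
A packing using 3 hosts:
  host 1: 10 + 2 + 1 + 1 = 14
  host 2: 10 + 1 + 1 = 12
  host 3: 9 = 9
This matches the lower bound, so 3 is optimal.

3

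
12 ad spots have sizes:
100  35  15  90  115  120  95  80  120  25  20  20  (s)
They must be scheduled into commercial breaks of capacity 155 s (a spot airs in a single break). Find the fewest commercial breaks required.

7

Total = 120 + 120 + 115 + 100 + 95 + 90 + 80 + 35 + 25 + 20 + 20 + 15 = 835 s.
Lower bound: ⌈835/155⌉ = 6 commercial breaks.
Also, 7 ad spots each exceed 155/2 s, and no two of those can share a break, so at least 7 commercial breaks are needed.
A packing using 7 commercial breaks:
  break 1: 120 + 35 = 155
  break 2: 120 + 25 = 145
  break 3: 115 + 20 + 20 = 155
  break 4: 100 + 15 = 115
  break 5: 95 = 95
  break 6: 90 = 90
  break 7: 80 = 80
This matches the lower bound, so 7 is optimal.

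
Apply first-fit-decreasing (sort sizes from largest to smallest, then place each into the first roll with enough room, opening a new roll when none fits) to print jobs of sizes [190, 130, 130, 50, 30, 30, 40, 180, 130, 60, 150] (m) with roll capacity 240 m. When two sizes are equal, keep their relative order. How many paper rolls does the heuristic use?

Sorted descending: 190, 180, 150, 130, 130, 130, 60, 50, 40, 30, 30.
  190 → roll 1 (new)  [load 190/240]
  180 → roll 2 (new)  [load 180/240]
  150 → roll 3 (new)  [load 150/240]
  130 → roll 4 (new)  [load 130/240]
  130 → roll 5 (new)  [load 130/240]
  130 → roll 6 (new)  [load 130/240]
  60 → roll 2  [load 240/240]
  50 → roll 1  [load 240/240]
  40 → roll 3  [load 190/240]
  30 → roll 3  [load 220/240]
  30 → roll 4  [load 160/240]
6 paper rolls opened.

6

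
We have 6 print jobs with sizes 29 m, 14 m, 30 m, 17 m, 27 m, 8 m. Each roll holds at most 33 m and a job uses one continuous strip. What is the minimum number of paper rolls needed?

5

Total = 30 + 29 + 27 + 17 + 14 + 8 = 125 m.
Lower bound: ⌈125/33⌉ = 4 paper rolls.
A packing using 5 paper rolls:
  roll 1: 30 = 30
  roll 2: 29 = 29
  roll 3: 27 = 27
  roll 4: 17 + 14 = 31
  roll 5: 8 = 8
No arrangement into 4 paper rolls stays within capacity, so 5 is optimal.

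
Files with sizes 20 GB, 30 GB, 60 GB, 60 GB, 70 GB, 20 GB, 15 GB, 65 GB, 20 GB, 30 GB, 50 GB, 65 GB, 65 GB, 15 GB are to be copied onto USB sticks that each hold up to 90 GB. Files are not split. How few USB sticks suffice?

7

Total = 70 + 65 + 65 + 65 + 60 + 60 + 50 + 30 + 30 + 20 + 20 + 20 + 15 + 15 = 585 GB.
Lower bound: ⌈585/90⌉ = 7 USB sticks.
A packing using 7 USB sticks:
  USB stick 1: 70 + 20 = 90
  USB stick 2: 65 + 20 = 85
  USB stick 3: 65 + 20 = 85
  USB stick 4: 65 + 15 = 80
  USB stick 5: 60 + 30 = 90
  USB stick 6: 60 + 30 = 90
  USB stick 7: 50 + 15 = 65
This matches the lower bound, so 7 is optimal.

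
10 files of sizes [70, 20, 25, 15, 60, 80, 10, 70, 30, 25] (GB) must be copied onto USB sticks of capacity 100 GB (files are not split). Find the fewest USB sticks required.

Total = 80 + 70 + 70 + 60 + 30 + 25 + 25 + 20 + 15 + 10 = 405 GB.
Lower bound: ⌈405/100⌉ = 5 USB sticks.
A packing using 5 USB sticks:
  USB stick 1: 80 + 20 = 100
  USB stick 2: 70 + 30 = 100
  USB stick 3: 70 + 25 = 95
  USB stick 4: 60 + 25 + 15 = 100
  USB stick 5: 10 = 10
This matches the lower bound, so 5 is optimal.

5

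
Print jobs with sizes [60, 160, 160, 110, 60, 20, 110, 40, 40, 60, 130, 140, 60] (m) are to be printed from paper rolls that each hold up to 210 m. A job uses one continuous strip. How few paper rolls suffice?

6

Total = 160 + 160 + 140 + 130 + 110 + 110 + 60 + 60 + 60 + 60 + 40 + 40 + 20 = 1150 m.
Lower bound: ⌈1150/210⌉ = 6 paper rolls.
A packing using 6 paper rolls:
  roll 1: 160 + 40 = 200
  roll 2: 160 + 40 = 200
  roll 3: 140 + 60 = 200
  roll 4: 130 + 60 + 20 = 210
  roll 5: 110 + 60 = 170
  roll 6: 110 + 60 = 170
This matches the lower bound, so 6 is optimal.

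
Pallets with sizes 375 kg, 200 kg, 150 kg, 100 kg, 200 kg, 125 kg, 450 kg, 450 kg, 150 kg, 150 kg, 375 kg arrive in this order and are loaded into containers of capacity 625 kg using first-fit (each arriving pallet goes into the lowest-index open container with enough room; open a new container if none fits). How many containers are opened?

  375 → container 1 (new)  [load 375/625]
  200 → container 1  [load 575/625]
  150 → container 2 (new)  [load 150/625]
  100 → container 2  [load 250/625]
  200 → container 2  [load 450/625]
  125 → container 2  [load 575/625]
  450 → container 3 (new)  [load 450/625]
  450 → container 4 (new)  [load 450/625]
  150 → container 3  [load 600/625]
  150 → container 4  [load 600/625]
  375 → container 5 (new)  [load 375/625]
5 containers opened.

5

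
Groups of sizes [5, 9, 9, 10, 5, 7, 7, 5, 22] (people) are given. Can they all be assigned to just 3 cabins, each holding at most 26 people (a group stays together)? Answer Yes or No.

No

Total = 79 people; ⌈79/26⌉ = 4.
At least 4 cabins are required, but only 3 are allowed.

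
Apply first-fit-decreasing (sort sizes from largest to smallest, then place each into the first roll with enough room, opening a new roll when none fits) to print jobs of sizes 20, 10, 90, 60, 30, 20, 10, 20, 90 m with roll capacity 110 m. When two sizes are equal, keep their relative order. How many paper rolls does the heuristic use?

4

Sorted descending: 90, 90, 60, 30, 20, 20, 20, 10, 10.
  90 → roll 1 (new)  [load 90/110]
  90 → roll 2 (new)  [load 90/110]
  60 → roll 3 (new)  [load 60/110]
  30 → roll 3  [load 90/110]
  20 → roll 1  [load 110/110]
  20 → roll 2  [load 110/110]
  20 → roll 3  [load 110/110]
  10 → roll 4 (new)  [load 10/110]
  10 → roll 4  [load 20/110]
4 paper rolls opened.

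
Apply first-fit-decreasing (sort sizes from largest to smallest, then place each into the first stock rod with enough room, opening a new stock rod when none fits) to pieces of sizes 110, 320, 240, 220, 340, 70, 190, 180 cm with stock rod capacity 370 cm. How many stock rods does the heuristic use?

Sorted descending: 340, 320, 240, 220, 190, 180, 110, 70.
  340 → stock rod 1 (new)  [load 340/370]
  320 → stock rod 2 (new)  [load 320/370]
  240 → stock rod 3 (new)  [load 240/370]
  220 → stock rod 4 (new)  [load 220/370]
  190 → stock rod 5 (new)  [load 190/370]
  180 → stock rod 5  [load 370/370]
  110 → stock rod 3  [load 350/370]
  70 → stock rod 4  [load 290/370]
5 stock rods opened.

5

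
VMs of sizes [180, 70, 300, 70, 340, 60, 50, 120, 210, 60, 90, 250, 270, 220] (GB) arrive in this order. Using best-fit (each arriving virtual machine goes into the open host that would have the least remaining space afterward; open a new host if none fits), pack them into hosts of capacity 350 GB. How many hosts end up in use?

8

  180 → host 1 (new)  [load 180/350]
  70 → host 1  [load 250/350]
  300 → host 2 (new)  [load 300/350]
  70 → host 1  [load 320/350]
  340 → host 3 (new)  [load 340/350]
  60 → host 4 (new)  [load 60/350]
  50 → host 2  [load 350/350]
  120 → host 4  [load 180/350]
  210 → host 5 (new)  [load 210/350]
  60 → host 5  [load 270/350]
  90 → host 4  [load 270/350]
  250 → host 6 (new)  [load 250/350]
  270 → host 7 (new)  [load 270/350]
  220 → host 8 (new)  [load 220/350]
8 hosts opened.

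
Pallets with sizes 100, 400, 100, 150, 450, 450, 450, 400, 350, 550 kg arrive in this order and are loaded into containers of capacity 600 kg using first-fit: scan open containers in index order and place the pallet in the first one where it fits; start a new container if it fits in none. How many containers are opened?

7

  100 → container 1 (new)  [load 100/600]
  400 → container 1  [load 500/600]
  100 → container 1  [load 600/600]
  150 → container 2 (new)  [load 150/600]
  450 → container 2  [load 600/600]
  450 → container 3 (new)  [load 450/600]
  450 → container 4 (new)  [load 450/600]
  400 → container 5 (new)  [load 400/600]
  350 → container 6 (new)  [load 350/600]
  550 → container 7 (new)  [load 550/600]
7 containers opened.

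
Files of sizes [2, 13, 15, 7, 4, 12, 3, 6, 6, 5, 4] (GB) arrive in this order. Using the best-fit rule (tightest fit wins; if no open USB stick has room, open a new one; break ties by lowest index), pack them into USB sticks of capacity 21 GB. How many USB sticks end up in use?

4

  2 → USB stick 1 (new)  [load 2/21]
  13 → USB stick 1  [load 15/21]
  15 → USB stick 2 (new)  [load 15/21]
  7 → USB stick 3 (new)  [load 7/21]
  4 → USB stick 1  [load 19/21]
  12 → USB stick 3  [load 19/21]
  3 → USB stick 2  [load 18/21]
  6 → USB stick 4 (new)  [load 6/21]
  6 → USB stick 4  [load 12/21]
  5 → USB stick 4  [load 17/21]
  4 → USB stick 4  [load 21/21]
4 USB sticks opened.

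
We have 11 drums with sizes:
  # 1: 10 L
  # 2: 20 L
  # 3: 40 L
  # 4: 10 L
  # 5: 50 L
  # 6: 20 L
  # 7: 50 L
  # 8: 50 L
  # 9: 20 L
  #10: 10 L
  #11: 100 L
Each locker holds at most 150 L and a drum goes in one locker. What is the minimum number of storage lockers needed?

3

Total = 100 + 50 + 50 + 50 + 40 + 20 + 20 + 20 + 10 + 10 + 10 = 380 L.
Lower bound: ⌈380/150⌉ = 3 storage lockers.
A packing using 3 storage lockers:
  locker 1: 100 + 50 = 150
  locker 2: 50 + 50 + 40 + 10 = 150
  locker 3: 20 + 20 + 20 + 10 + 10 = 80
This matches the lower bound, so 3 is optimal.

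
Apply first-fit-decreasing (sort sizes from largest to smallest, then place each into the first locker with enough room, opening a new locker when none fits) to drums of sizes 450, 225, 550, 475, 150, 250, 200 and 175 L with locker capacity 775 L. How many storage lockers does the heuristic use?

4

Sorted descending: 550, 475, 450, 250, 225, 200, 175, 150.
  550 → locker 1 (new)  [load 550/775]
  475 → locker 2 (new)  [load 475/775]
  450 → locker 3 (new)  [load 450/775]
  250 → locker 2  [load 725/775]
  225 → locker 1  [load 775/775]
  200 → locker 3  [load 650/775]
  175 → locker 4 (new)  [load 175/775]
  150 → locker 4  [load 325/775]
4 storage lockers opened.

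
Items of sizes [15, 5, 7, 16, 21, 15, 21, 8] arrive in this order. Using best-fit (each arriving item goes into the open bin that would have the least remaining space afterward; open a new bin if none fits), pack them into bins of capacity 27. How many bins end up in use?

5

  15 → bin 1 (new)  [load 15/27]
  5 → bin 1  [load 20/27]
  7 → bin 1  [load 27/27]
  16 → bin 2 (new)  [load 16/27]
  21 → bin 3 (new)  [load 21/27]
  15 → bin 4 (new)  [load 15/27]
  21 → bin 5 (new)  [load 21/27]
  8 → bin 2  [load 24/27]
5 bins opened.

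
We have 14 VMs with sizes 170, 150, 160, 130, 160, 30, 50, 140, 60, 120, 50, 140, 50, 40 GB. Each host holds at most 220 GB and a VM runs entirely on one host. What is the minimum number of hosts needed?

Total = 170 + 160 + 160 + 150 + 140 + 140 + 130 + 120 + 60 + 50 + 50 + 50 + 40 + 30 = 1450 GB.
Lower bound: ⌈1450/220⌉ = 7 hosts.
Also, 8 VMs each exceed 110 GB, and no two of those can share a host, so at least 8 hosts are needed.
A packing using 8 hosts:
  host 1: 170 + 50 = 220
  host 2: 160 + 60 = 220
  host 3: 160 + 50 = 210
  host 4: 150 + 50 = 200
  host 5: 140 + 40 + 30 = 210
  host 6: 140 = 140
  host 7: 130 = 130
  host 8: 120 = 120
This matches the lower bound, so 8 is optimal.

8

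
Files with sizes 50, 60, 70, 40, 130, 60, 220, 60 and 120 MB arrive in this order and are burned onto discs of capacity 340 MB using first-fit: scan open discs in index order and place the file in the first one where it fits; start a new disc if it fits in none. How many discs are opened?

  50 → disc 1 (new)  [load 50/340]
  60 → disc 1  [load 110/340]
  70 → disc 1  [load 180/340]
  40 → disc 1  [load 220/340]
  130 → disc 2 (new)  [load 130/340]
  60 → disc 1  [load 280/340]
  220 → disc 3 (new)  [load 220/340]
  60 → disc 1  [load 340/340]
  120 → disc 2  [load 250/340]
3 discs opened.

3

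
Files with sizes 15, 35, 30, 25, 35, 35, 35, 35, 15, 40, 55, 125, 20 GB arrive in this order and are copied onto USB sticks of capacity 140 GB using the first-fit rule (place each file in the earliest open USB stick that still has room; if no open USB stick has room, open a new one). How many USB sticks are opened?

  15 → USB stick 1 (new)  [load 15/140]
  35 → USB stick 1  [load 50/140]
  30 → USB stick 1  [load 80/140]
  25 → USB stick 1  [load 105/140]
  35 → USB stick 1  [load 140/140]
  35 → USB stick 2 (new)  [load 35/140]
  35 → USB stick 2  [load 70/140]
  35 → USB stick 2  [load 105/140]
  15 → USB stick 2  [load 120/140]
  40 → USB stick 3 (new)  [load 40/140]
  55 → USB stick 3  [load 95/140]
  125 → USB stick 4 (new)  [load 125/140]
  20 → USB stick 2  [load 140/140]
4 USB sticks opened.

4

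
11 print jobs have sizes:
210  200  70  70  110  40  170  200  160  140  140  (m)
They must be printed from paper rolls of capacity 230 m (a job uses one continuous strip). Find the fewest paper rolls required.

Total = 210 + 200 + 200 + 170 + 160 + 140 + 140 + 110 + 70 + 70 + 40 = 1510 m.
Lower bound: ⌈1510/230⌉ = 7 paper rolls.
A packing using 8 paper rolls:
  roll 1: 210 = 210
  roll 2: 200 = 200
  roll 3: 200 = 200
  roll 4: 170 + 40 = 210
  roll 5: 160 + 70 = 230
  roll 6: 140 + 70 = 210
  roll 7: 140 = 140
  roll 8: 110 = 110
No arrangement into 7 paper rolls stays within capacity, so 8 is optimal.

8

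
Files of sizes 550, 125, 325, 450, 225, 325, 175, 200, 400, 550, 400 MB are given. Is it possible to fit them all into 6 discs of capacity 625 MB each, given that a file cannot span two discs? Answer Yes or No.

Total = 3725 MB; ⌈3725/625⌉ = 6.
7 files each exceed half the capacity and cannot share a disc, forcing at least 7 discs.
At least 7 discs are required, but only 6 are allowed.

No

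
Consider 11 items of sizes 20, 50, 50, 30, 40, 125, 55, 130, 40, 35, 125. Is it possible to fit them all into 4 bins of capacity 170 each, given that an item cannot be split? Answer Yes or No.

Total = 700; ⌈700/170⌉ = 5.
At least 5 bins are required, but only 4 are allowed.

No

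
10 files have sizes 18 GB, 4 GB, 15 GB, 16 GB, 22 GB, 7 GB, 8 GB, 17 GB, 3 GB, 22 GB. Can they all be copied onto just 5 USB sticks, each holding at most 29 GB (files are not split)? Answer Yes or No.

No

Total = 132 GB; ⌈132/29⌉ = 5.
6 files each exceed half the capacity and cannot share a USB stick, forcing at least 6 USB sticks.
At least 6 USB sticks are required, but only 5 are allowed.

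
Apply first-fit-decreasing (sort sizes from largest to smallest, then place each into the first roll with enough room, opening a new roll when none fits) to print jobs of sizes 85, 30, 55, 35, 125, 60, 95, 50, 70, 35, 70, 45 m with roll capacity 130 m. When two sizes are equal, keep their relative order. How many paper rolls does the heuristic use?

6

Sorted descending: 125, 95, 85, 70, 70, 60, 55, 50, 45, 35, 35, 30.
  125 → roll 1 (new)  [load 125/130]
  95 → roll 2 (new)  [load 95/130]
  85 → roll 3 (new)  [load 85/130]
  70 → roll 4 (new)  [load 70/130]
  70 → roll 5 (new)  [load 70/130]
  60 → roll 4  [load 130/130]
  55 → roll 5  [load 125/130]
  50 → roll 6 (new)  [load 50/130]
  45 → roll 3  [load 130/130]
  35 → roll 2  [load 130/130]
  35 → roll 6  [load 85/130]
  30 → roll 6  [load 115/130]
6 paper rolls opened.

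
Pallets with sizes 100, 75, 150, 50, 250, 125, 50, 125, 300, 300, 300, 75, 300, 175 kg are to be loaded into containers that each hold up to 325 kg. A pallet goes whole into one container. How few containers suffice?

8

Total = 300 + 300 + 300 + 300 + 250 + 175 + 150 + 125 + 125 + 100 + 75 + 75 + 50 + 50 = 2375 kg.
Lower bound: ⌈2375/325⌉ = 8 containers.
A packing using 8 containers:
  container 1: 300 = 300
  container 2: 300 = 300
  container 3: 300 = 300
  container 4: 300 = 300
  container 5: 250 + 75 = 325
  container 6: 175 + 150 = 325
  container 7: 125 + 125 + 75 = 325
  container 8: 100 + 50 + 50 = 200
This matches the lower bound, so 8 is optimal.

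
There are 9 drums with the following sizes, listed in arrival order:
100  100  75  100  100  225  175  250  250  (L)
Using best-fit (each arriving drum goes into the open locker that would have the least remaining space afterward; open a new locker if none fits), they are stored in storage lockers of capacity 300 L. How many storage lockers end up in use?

6

  100 → locker 1 (new)  [load 100/300]
  100 → locker 1  [load 200/300]
  75 → locker 1  [load 275/300]
  100 → locker 2 (new)  [load 100/300]
  100 → locker 2  [load 200/300]
  225 → locker 3 (new)  [load 225/300]
  175 → locker 4 (new)  [load 175/300]
  250 → locker 5 (new)  [load 250/300]
  250 → locker 6 (new)  [load 250/300]
6 storage lockers opened.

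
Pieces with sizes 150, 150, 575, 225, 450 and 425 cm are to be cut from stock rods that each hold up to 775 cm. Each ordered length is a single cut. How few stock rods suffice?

Total = 575 + 450 + 425 + 225 + 150 + 150 = 1975 cm.
Lower bound: ⌈1975/775⌉ = 3 stock rods.
A packing using 3 stock rods:
  stock rod 1: 575 + 150 = 725
  stock rod 2: 450 + 225 = 675
  stock rod 3: 425 + 150 = 575
This matches the lower bound, so 3 is optimal.

3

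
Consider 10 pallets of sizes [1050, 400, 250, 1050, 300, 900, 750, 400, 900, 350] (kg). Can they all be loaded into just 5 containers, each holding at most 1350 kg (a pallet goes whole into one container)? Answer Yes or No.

A valid assignment using 5 containers:
  container 1: 1050 + 300 = 1350
  container 2: 1050 + 250 = 1300
  container 3: 900 + 400 = 1300
  container 4: 900 + 400 = 1300
  container 5: 750 + 350 = 1100
Every load is within 1350 kg, so 5 containers suffice.

Yes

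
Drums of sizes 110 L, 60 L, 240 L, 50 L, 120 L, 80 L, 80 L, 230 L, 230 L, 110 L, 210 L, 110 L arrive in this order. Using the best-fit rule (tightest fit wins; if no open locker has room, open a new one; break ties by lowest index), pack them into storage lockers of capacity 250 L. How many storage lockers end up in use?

8

  110 → locker 1 (new)  [load 110/250]
  60 → locker 1  [load 170/250]
  240 → locker 2 (new)  [load 240/250]
  50 → locker 1  [load 220/250]
  120 → locker 3 (new)  [load 120/250]
  80 → locker 3  [load 200/250]
  80 → locker 4 (new)  [load 80/250]
  230 → locker 5 (new)  [load 230/250]
  230 → locker 6 (new)  [load 230/250]
  110 → locker 4  [load 190/250]
  210 → locker 7 (new)  [load 210/250]
  110 → locker 8 (new)  [load 110/250]
8 storage lockers opened.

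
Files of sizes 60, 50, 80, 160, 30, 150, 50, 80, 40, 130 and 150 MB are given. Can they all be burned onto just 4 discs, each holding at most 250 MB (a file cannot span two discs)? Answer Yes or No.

Yes

A valid assignment using 4 discs:
  disc 1: 160 + 80 = 240
  disc 2: 150 + 60 + 40 = 250
  disc 3: 150 + 50 + 50 = 250
  disc 4: 130 + 80 + 30 = 240
Every load is within 250 MB, so 4 discs suffice.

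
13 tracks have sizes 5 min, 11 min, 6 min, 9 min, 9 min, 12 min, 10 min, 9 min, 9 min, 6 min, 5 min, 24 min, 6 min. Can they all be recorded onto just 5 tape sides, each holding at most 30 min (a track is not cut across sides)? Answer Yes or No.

A valid assignment using 5 tape sides:
  side 1: 24 + 6 = 30
  side 2: 12 + 11 + 6 = 29
  side 3: 10 + 9 + 9 = 28
  side 4: 9 + 9 + 6 + 5 = 29
  side 5: 5 = 5
Every load is within 30 min, so 5 tape sides suffice.

Yes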